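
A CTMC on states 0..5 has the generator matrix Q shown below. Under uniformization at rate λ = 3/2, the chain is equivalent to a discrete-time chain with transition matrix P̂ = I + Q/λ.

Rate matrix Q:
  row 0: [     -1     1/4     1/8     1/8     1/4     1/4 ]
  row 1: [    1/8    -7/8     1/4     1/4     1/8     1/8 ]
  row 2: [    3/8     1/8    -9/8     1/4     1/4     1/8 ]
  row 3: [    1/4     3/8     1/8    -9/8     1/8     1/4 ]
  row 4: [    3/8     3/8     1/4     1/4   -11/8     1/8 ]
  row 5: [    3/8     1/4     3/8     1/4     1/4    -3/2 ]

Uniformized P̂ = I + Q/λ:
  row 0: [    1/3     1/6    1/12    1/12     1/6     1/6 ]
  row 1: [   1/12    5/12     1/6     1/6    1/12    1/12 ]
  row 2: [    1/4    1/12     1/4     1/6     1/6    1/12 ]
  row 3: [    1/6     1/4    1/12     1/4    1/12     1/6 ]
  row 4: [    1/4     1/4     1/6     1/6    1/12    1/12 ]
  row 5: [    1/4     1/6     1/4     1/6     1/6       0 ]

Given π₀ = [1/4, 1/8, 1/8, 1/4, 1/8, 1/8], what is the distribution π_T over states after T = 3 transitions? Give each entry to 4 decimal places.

π = [0.2159, 0.2359, 0.1568, 0.1619, 0.1234, 0.1061]

t=0: π = [0.2500, 0.1250, 0.1250, 0.2500, 0.1250, 0.1250]
t=1: π = [0.2292, 0.2188, 0.1458, 0.1667, 0.1250, 0.1146]
t=2: π = [0.2188, 0.2335, 0.1554, 0.1615, 0.1241, 0.1068]
t=3: π = [0.2159, 0.2359, 0.1568, 0.1619, 0.1234, 0.1061]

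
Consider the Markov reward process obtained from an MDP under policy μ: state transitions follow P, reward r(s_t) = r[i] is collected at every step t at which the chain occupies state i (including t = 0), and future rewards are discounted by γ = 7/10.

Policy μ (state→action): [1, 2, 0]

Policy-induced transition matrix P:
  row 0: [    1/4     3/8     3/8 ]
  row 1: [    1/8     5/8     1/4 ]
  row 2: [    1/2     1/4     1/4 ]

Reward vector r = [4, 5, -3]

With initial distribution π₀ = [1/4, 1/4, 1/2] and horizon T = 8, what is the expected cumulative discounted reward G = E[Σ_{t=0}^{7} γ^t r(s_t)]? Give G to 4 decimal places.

G = 5.9464

t=0: π = [0.2500, 0.2500, 0.5000], E[r] = 0.7500, γ^t·E[r] = 0.750000, running G = 0.750000
t=1: π = [0.3438, 0.3750, 0.2813], E[r] = 2.4063, γ^t·E[r] = 1.684375, running G = 2.434375
t=2: π = [0.2734, 0.4336, 0.2930], E[r] = 2.3828, γ^t·E[r] = 1.167578, running G = 3.601953
t=3: π = [0.2690, 0.4468, 0.2842], E[r] = 2.4575, γ^t·E[r] = 0.842929, running G = 4.444882
t=4: π = [0.2652, 0.4512, 0.2836], E[r] = 2.4658, γ^t·E[r] = 0.592029, running G = 5.036911
t=5: π = [0.2645, 0.4523, 0.2831], E[r] = 2.4703, γ^t·E[r] = 0.415182, running G = 5.452093
t=6: π = [0.2642, 0.4527, 0.2831], E[r] = 2.4712, γ^t·E[r] = 0.290739, running G = 5.742832
t=7: π = [0.2642, 0.4528, 0.2830], E[r] = 2.4716, γ^t·E[r] = 0.203545, running G = 5.946377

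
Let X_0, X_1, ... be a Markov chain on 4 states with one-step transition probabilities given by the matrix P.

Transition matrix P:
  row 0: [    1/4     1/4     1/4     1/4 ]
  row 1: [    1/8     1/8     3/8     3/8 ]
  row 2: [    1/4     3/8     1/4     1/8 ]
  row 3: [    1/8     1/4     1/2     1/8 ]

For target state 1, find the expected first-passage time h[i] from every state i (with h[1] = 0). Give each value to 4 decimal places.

First-step conditioning: h[1] = 0; for i ≠ 1, h[i] = 1 + Σ_k P[i][k]·h[k].
  h[0] = 1 + 1/4·h[0] + 1/4·h[2] + 1/4·h[3]
  h[2] = 1 + 1/4·h[0] + 1/4·h[2] + 1/8·h[3]
  h[3] = 1 + 1/8·h[0] + 1/2·h[2] + 1/8·h[3]
Solving the 3×3 linear system over states ≠ 1 gives exactly h = [296/85, 0, 52/17, 288/85] (h[1] = 0 is the target).

h = [3.4824, 0.0000, 3.0588, 3.3882]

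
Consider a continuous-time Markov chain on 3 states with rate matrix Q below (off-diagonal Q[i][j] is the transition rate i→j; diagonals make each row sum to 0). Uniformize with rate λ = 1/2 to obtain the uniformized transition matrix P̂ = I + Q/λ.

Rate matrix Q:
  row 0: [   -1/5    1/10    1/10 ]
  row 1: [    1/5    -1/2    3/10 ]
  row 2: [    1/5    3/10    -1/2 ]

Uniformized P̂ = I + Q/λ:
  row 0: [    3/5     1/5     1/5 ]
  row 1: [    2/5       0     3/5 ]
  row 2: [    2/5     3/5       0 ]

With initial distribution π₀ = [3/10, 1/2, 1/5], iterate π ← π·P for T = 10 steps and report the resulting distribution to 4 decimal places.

π = [0.5000, 0.2509, 0.2491]

t=0: π = [0.3000, 0.5000, 0.2000]
t=1: π = [0.4600, 0.1800, 0.3600]
t=2: π = [0.4920, 0.3080, 0.2000]
t=3: π = [0.4984, 0.2184, 0.2832]
t=4: π = [0.4997, 0.2696, 0.2307]
t=5: π = [0.4999, 0.2384, 0.2617]
t=6: π = [0.5000, 0.2570, 0.2430]
t=7: π = [0.5000, 0.2458, 0.2542]
t=8: π = [0.5000, 0.2525, 0.2475]
t=9: π = [0.5000, 0.2485, 0.2515]
t=10: π = [0.5000, 0.2509, 0.2491]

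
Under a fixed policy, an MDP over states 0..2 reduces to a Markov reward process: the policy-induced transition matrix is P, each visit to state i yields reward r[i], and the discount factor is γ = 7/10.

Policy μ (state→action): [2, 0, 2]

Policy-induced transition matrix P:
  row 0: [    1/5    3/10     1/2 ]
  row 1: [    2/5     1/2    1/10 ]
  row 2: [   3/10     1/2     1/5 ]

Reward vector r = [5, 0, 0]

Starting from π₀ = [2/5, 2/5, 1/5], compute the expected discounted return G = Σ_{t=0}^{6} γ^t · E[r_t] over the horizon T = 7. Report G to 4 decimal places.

t=0: π = [0.4000, 0.4000, 0.2000], E[r] = 2.0000, γ^t·E[r] = 2.000000, running G = 2.000000
t=1: π = [0.3000, 0.4200, 0.2800], E[r] = 1.5000, γ^t·E[r] = 1.050000, running G = 3.050000
t=2: π = [0.3120, 0.4400, 0.2480], E[r] = 1.5600, γ^t·E[r] = 0.764400, running G = 3.814400
t=3: π = [0.3128, 0.4376, 0.2496], E[r] = 1.5640, γ^t·E[r] = 0.536452, running G = 4.350852
t=4: π = [0.3125, 0.4374, 0.2501], E[r] = 1.5624, γ^t·E[r] = 0.375132, running G = 4.725984
t=5: π = [0.3125, 0.4375, 0.2500], E[r] = 1.5625, γ^t·E[r] = 0.262606, running G = 4.988590
t=6: π = [0.3125, 0.4375, 0.2500], E[r] = 1.5625, γ^t·E[r] = 0.183827, running G = 5.172417

G = 5.1724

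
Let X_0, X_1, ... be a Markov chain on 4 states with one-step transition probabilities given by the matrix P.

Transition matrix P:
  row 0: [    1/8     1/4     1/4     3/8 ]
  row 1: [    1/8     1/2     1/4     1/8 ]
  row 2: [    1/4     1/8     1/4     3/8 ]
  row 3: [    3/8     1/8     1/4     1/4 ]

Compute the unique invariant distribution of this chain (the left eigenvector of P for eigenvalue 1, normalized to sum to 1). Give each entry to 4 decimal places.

Balance equations π_j = Σ_i π_i·P[i][j]:
  π_0 = 1/8·π_0 + 1/8·π_1 + 1/4·π_2 + 3/8·π_3
  π_1 = 1/4·π_0 + 1/2·π_1 + 1/8·π_2 + 1/8·π_3
  π_2 = 1/4·π_0 + 1/4·π_1 + 1/4·π_2 + 1/4·π_3
  normalize: π_0 + π_1 + π_2 + π_3 = 1
Solving the linear system gives exactly π = [47/208, 51/208, 1/4, 29/104].

π = [0.2260, 0.2452, 0.2500, 0.2788]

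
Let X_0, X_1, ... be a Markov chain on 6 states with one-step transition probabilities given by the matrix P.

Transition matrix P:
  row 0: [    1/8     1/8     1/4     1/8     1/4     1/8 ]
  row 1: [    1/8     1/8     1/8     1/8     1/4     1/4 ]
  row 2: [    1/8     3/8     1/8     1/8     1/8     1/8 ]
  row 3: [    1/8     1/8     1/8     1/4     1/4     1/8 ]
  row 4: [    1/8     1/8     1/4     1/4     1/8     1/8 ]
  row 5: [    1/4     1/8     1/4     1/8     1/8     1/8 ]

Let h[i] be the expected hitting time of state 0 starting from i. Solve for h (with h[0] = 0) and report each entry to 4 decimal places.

First-step conditioning: h[0] = 0; for i ≠ 0, h[i] = 1 + Σ_k P[i][k]·h[k].
  h[1] = 1 + 1/8·h[1] + 1/8·h[2] + 1/8·h[3] + 1/4·h[4] + 1/4·h[5]
  h[2] = 1 + 3/8·h[1] + 1/8·h[2] + 1/8·h[3] + 1/8·h[4] + 1/8·h[5]
  h[3] = 1 + 1/8·h[1] + 1/8·h[2] + 1/4·h[3] + 1/4·h[4] + 1/8·h[5]
  h[4] = 1 + 1/8·h[1] + 1/4·h[2] + 1/4·h[3] + 1/8·h[4] + 1/8·h[5]
  h[5] = 1 + 1/8·h[1] + 1/4·h[2] + 1/8·h[3] + 1/8·h[4] + 1/8·h[5]
Solving the 5×5 linear system over states ≠ 0 gives exactly h = [0, 36664/5335, 37104/5335, 384/55, 37232/5335, 32576/5335] (h[0] = 0 is the target).

h = [0.0000, 6.8724, 6.9548, 6.9818, 6.9788, 6.1061]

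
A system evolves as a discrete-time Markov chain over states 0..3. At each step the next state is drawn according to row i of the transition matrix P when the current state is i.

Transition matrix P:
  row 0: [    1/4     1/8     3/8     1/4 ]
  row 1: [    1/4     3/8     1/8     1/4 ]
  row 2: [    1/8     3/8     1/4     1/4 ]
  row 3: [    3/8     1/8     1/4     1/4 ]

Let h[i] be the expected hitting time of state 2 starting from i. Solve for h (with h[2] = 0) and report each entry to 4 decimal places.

First-step conditioning: h[2] = 0; for i ≠ 2, h[i] = 1 + Σ_k P[i][k]·h[k].
  h[0] = 1 + 1/4·h[0] + 1/8·h[1] + 1/4·h[3]
  h[1] = 1 + 1/4·h[0] + 3/8·h[1] + 1/4·h[3]
  h[3] = 1 + 3/8·h[0] + 1/8·h[1] + 1/4·h[3]
Solving the 3×3 linear system over states ≠ 2 gives exactly h = [96/29, 128/29, 0, 108/29] (h[2] = 0 is the target).

h = [3.3103, 4.4138, 0.0000, 3.7241]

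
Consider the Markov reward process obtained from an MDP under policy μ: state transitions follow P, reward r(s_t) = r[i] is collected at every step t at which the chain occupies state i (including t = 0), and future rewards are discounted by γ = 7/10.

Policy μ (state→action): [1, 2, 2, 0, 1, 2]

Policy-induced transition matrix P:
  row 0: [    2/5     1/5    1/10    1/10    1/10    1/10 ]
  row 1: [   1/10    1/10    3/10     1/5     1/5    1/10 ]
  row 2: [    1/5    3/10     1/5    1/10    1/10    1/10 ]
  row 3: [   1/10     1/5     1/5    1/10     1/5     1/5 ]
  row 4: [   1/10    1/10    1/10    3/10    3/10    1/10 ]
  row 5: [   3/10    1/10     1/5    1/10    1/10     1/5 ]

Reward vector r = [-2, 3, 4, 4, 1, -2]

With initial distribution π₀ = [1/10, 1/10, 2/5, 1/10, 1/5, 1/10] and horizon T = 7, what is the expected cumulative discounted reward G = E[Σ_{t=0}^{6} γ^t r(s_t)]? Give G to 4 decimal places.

G = 4.9578

t=0: π = [0.1000, 0.1000, 0.4000, 0.1000, 0.2000, 0.1000], E[r] = 2.1000, γ^t·E[r] = 2.100000, running G = 2.100000
t=1: π = [0.1900, 0.2000, 0.1800, 0.1500, 0.1600, 0.1200], E[r] = 1.4600, γ^t·E[r] = 1.022000, running G = 3.122000
t=2: π = [0.1990, 0.1700, 0.1850, 0.1520, 0.1670, 0.1270], E[r] = 1.3730, γ^t·E[r] = 0.672770, running G = 3.794770
t=3: π = [0.2036, 0.1721, 0.1804, 0.1504, 0.1656, 0.1279], E[r] = 1.3421, γ^t·E[r] = 0.460340, running G = 4.255110
t=4: π = [0.2047, 0.1715, 0.1803, 0.1503, 0.1654, 0.1278], E[r] = 1.3372, γ^t·E[r] = 0.321069, running G = 4.576179
t=5: π = [0.2050, 0.1716, 0.1801, 0.1502, 0.1653, 0.1278], E[r] = 1.3357, γ^t·E[r] = 0.224499, running G = 4.800678
t=6: π = [0.2051, 0.1716, 0.1801, 0.1502, 0.1652, 0.1278], E[r] = 1.3355, γ^t·E[r] = 0.157116, running G = 4.957795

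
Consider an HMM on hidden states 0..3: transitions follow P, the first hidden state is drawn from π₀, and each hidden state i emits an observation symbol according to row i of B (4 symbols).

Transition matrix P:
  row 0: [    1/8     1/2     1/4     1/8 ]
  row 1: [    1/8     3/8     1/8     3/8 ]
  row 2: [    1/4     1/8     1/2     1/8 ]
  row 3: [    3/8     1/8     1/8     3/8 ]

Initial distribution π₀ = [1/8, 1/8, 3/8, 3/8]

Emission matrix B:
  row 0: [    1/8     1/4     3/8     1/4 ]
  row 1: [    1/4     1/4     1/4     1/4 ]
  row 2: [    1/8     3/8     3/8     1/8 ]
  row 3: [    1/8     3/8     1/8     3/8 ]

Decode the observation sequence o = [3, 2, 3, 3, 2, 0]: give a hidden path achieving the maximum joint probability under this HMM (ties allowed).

t=0: δ = [3.125e-02, 3.125e-02, 4.688e-02, 1.406e-01]  (obs o_0=3)
t=1: δ = [1.978e-02, 4.395e-03, 8.789e-03, 6.592e-03]  ψ = [3, 3, 2, 3]  (obs o_1=2)
t=2: δ = [6.180e-04, 2.472e-03, 6.180e-04, 9.270e-04]  ψ = [0, 0, 0, 0]  (obs o_2=3)
t=3: δ = [8.690e-05, 2.317e-04, 3.862e-05, 3.476e-04]  ψ = [3, 1, 1, 1]  (obs o_3=3)
t=4: δ = [4.888e-05, 2.173e-05, 1.629e-05, 1.629e-05]  ψ = [3, 1, 3, 3]  (obs o_4=2)
t=5: δ = [7.638e-07, 6.110e-06, 1.528e-06, 1.018e-06]  ψ = [0, 0, 0, 1]  (obs o_5=0)
backtrack: best end state = 1; path = [3, 0, 1, 3, 0, 1]

path = [3, 0, 1, 3, 0, 1]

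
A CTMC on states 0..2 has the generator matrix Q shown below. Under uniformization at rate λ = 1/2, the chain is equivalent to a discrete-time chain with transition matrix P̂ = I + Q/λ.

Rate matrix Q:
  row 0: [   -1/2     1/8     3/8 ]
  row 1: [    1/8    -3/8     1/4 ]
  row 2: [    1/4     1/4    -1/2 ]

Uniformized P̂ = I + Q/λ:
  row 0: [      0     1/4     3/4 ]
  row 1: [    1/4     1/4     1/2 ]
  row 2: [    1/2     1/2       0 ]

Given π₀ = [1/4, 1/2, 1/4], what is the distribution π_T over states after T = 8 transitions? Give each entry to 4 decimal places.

π = [0.2776, 0.3459, 0.3765]

t=0: π = [0.2500, 0.5000, 0.2500]
t=1: π = [0.2500, 0.3125, 0.4375]
t=2: π = [0.2969, 0.3594, 0.3438]
t=3: π = [0.2617, 0.3359, 0.4023]
t=4: π = [0.2852, 0.3506, 0.3643]
t=5: π = [0.2698, 0.3411, 0.3892]
t=6: π = [0.2798, 0.3473, 0.3729]
t=7: π = [0.2733, 0.3432, 0.3835]
t=8: π = [0.2776, 0.3459, 0.3765]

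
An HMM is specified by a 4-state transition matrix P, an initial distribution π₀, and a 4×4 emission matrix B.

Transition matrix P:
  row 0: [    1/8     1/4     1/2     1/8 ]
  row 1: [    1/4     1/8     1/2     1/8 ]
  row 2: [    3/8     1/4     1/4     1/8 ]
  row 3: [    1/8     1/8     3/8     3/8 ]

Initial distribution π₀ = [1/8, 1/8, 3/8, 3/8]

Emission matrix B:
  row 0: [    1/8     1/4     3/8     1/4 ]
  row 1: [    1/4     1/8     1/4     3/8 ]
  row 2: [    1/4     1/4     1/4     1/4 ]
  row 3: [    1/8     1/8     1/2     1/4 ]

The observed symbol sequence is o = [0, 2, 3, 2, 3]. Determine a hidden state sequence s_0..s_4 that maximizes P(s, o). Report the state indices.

t=0: δ = [1.562e-02, 3.125e-02, 9.375e-02, 4.688e-02]  (obs o_0=0)
t=1: δ = [1.318e-02, 5.859e-03, 5.859e-03, 8.789e-03]  ψ = [2, 2, 2, 3]  (obs o_1=2)
t=2: δ = [5.493e-04, 1.236e-03, 1.648e-03, 8.240e-04]  ψ = [2, 0, 0, 3]  (obs o_2=3)
t=3: δ = [2.317e-04, 1.030e-04, 1.545e-04, 1.545e-04]  ψ = [2, 2, 1, 3]  (obs o_3=2)
t=4: δ = [1.448e-05, 2.173e-05, 2.897e-05, 1.448e-05]  ψ = [2, 0, 0, 3]  (obs o_4=3)
backtrack: best end state = 2; path = [2, 0, 2, 0, 2]

path = [2, 0, 2, 0, 2]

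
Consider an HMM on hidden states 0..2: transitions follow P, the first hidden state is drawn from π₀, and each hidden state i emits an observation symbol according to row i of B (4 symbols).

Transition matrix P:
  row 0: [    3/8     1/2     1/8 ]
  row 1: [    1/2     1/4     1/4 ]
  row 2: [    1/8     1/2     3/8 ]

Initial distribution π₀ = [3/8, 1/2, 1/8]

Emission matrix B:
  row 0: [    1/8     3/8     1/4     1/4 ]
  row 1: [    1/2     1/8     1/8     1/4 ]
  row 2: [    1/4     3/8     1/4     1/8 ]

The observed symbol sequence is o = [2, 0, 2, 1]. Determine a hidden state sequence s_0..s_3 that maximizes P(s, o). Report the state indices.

t=0: δ = [9.375e-02, 6.250e-02, 3.125e-02]  (obs o_0=2)
t=1: δ = [4.395e-03, 2.344e-02, 3.906e-03]  ψ = [0, 0, 1]  (obs o_1=0)
t=2: δ = [2.930e-03, 7.324e-04, 1.465e-03]  ψ = [1, 1, 1]  (obs o_2=2)
t=3: δ = [4.120e-04, 1.831e-04, 2.060e-04]  ψ = [0, 0, 2]  (obs o_3=1)
backtrack: best end state = 0; path = [0, 1, 0, 0]

path = [0, 1, 0, 0]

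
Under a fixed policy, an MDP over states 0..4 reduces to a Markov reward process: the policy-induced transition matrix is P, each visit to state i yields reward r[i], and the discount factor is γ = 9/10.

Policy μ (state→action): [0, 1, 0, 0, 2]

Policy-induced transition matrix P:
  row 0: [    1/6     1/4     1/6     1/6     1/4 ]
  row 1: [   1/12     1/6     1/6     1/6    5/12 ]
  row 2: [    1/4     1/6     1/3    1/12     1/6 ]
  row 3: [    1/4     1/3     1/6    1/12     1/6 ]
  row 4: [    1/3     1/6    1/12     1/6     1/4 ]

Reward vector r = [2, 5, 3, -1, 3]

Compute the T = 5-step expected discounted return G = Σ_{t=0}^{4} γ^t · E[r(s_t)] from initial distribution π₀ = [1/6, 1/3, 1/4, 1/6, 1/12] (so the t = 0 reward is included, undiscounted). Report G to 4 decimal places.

G = 11.0474

t=0: π = [0.1667, 0.3333, 0.2500, 0.1667, 0.0833], E[r] = 2.8333, γ^t·E[r] = 2.833333, running G = 2.833333
t=1: π = [0.1875, 0.2083, 0.2014, 0.1319, 0.2708], E[r] = 2.7014, γ^t·E[r] = 2.431250, running G = 5.264583
t=2: π = [0.2222, 0.2043, 0.1777, 0.1389, 0.2569], E[r] = 2.6308, γ^t·E[r] = 2.130938, running G = 7.395521
t=3: π = [0.2188, 0.2083, 0.1749, 0.1403, 0.2577], E[r] = 2.6367, γ^t·E[r] = 1.922133, running G = 9.317654
t=4: π = [0.2185, 0.2083, 0.1743, 0.1404, 0.2585], E[r] = 2.6364, γ^t·E[r] = 1.729769, running G = 11.047423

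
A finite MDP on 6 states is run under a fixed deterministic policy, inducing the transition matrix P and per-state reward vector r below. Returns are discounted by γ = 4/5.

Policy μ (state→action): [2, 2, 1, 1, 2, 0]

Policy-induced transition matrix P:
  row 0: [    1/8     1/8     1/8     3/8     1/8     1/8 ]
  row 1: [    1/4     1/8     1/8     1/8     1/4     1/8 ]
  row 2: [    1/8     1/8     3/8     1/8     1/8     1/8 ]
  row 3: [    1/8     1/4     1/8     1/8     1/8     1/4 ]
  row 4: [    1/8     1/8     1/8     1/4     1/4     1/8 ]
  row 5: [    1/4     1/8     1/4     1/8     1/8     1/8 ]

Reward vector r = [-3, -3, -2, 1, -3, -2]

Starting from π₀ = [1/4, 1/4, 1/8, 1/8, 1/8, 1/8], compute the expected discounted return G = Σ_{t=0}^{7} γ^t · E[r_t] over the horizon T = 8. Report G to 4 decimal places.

t=0: π = [0.2500, 0.2500, 0.1250, 0.1250, 0.1250, 0.1250], E[r] = -2.2500, γ^t·E[r] = -2.250000, running G = -2.250000
t=1: π = [0.1719, 0.1406, 0.1719, 0.2031, 0.1719, 0.1406], E[r] = -1.8750, γ^t·E[r] = -1.500000, running G = -3.750000
t=2: π = [0.1602, 0.1504, 0.1855, 0.1895, 0.1641, 0.1504], E[r] = -1.9063, γ^t·E[r] = -1.220000, running G = -4.970000
t=3: π = [0.1626, 0.1487, 0.1902, 0.1855, 0.1643, 0.1487], E[r] = -1.9189, γ^t·E[r] = -0.982500, running G = -5.952500
t=4: π = [0.1622, 0.1482, 0.1911, 0.1862, 0.1641, 0.1482], E[r] = -1.9159, γ^t·E[r] = -0.784763, running G = -6.737263
t=5: π = [0.1620, 0.1483, 0.1913, 0.1861, 0.1640, 0.1483], E[r] = -1.9162, γ^t·E[r] = -0.627896, running G = -7.365159
t=6: π = [0.1621, 0.1483, 0.1914, 0.1860, 0.1640, 0.1483], E[r] = -1.9163, γ^t·E[r] = -0.502350, running G = -7.867509
t=7: π = [0.1621, 0.1483, 0.1914, 0.1860, 0.1640, 0.1483], E[r] = -1.9163, γ^t·E[r] = -0.401875, running G = -8.269384

G = -8.2694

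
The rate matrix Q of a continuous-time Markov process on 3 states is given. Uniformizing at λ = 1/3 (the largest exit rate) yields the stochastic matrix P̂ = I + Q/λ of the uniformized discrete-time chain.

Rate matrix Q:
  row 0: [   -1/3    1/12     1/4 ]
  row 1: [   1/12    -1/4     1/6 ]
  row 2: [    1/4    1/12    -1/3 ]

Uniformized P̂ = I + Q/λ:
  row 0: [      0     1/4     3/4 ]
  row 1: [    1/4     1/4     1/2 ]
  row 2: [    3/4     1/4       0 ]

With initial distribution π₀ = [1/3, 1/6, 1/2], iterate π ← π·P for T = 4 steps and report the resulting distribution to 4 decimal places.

t=0: π = [0.3333, 0.1667, 0.5000]
t=1: π = [0.4167, 0.2500, 0.3333]
t=2: π = [0.3125, 0.2500, 0.4375]
t=3: π = [0.3906, 0.2500, 0.3594]
t=4: π = [0.3320, 0.2500, 0.4180]

π = [0.3320, 0.2500, 0.4180]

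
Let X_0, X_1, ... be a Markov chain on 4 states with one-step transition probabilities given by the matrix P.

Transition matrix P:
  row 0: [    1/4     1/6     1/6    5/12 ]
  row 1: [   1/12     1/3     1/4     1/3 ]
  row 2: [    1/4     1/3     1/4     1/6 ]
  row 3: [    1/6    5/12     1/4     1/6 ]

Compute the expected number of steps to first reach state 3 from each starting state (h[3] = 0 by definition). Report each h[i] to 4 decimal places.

h = [2.8929, 3.2679, 3.7500, 0.0000]

First-step conditioning: h[3] = 0; for i ≠ 3, h[i] = 1 + Σ_k P[i][k]·h[k].
  h[0] = 1 + 1/4·h[0] + 1/6·h[1] + 1/6·h[2]
  h[1] = 1 + 1/12·h[0] + 1/3·h[1] + 1/4·h[2]
  h[2] = 1 + 1/4·h[0] + 1/3·h[1] + 1/4·h[2]
Solving the 3×3 linear system over states ≠ 3 gives exactly h = [81/28, 183/56, 15/4, 0] (h[3] = 0 is the target).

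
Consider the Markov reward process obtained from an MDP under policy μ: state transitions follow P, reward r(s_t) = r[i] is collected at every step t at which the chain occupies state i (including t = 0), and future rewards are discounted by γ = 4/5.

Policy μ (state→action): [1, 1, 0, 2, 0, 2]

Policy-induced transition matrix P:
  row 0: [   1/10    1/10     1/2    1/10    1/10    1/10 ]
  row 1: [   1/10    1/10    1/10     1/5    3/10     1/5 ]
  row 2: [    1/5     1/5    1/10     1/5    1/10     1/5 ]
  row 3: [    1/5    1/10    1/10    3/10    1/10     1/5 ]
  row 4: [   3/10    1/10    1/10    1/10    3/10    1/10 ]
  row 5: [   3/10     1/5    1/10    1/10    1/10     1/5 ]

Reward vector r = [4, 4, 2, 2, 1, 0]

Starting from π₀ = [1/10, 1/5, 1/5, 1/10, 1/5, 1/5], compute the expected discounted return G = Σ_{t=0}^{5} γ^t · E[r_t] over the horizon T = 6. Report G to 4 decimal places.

t=0: π = [0.1000, 0.2000, 0.2000, 0.1000, 0.2000, 0.2000], E[r] = 2.0000, γ^t·E[r] = 2.000000, running G = 2.000000
t=1: π = [0.2100, 0.1400, 0.1400, 0.1600, 0.1800, 0.1700], E[r] = 2.1800, γ^t·E[r] = 1.744000, running G = 3.744000
t=2: π = [0.2000, 0.1310, 0.1840, 0.1600, 0.1640, 0.1610], E[r] = 2.1760, γ^t·E[r] = 1.392640, running G = 5.136640
t=3: π = [0.1994, 0.1345, 0.1800, 0.1635, 0.1590, 0.1636], E[r] = 2.1816, γ^t·E[r] = 1.116979, running G = 6.253619
t=4: π = [0.1989, 0.1344, 0.1798, 0.1642, 0.1587, 0.1642], E[r] = 2.1794, γ^t·E[r] = 0.892699, running G = 7.146318
t=5: π = [0.1990, 0.1344, 0.1795, 0.1642, 0.1586, 0.1642], E[r] = 2.1796, γ^t·E[r] = 0.714215, running G = 7.860533

G = 7.8605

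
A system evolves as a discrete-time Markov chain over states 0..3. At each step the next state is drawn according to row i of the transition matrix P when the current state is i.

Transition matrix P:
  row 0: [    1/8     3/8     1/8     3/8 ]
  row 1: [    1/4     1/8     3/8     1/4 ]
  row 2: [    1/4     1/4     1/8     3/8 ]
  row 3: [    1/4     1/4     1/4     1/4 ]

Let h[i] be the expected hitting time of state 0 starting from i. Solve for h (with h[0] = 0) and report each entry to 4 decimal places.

First-step conditioning: h[0] = 0; for i ≠ 0, h[i] = 1 + Σ_k P[i][k]·h[k].
  h[1] = 1 + 1/8·h[1] + 3/8·h[2] + 1/4·h[3]
  h[2] = 1 + 1/4·h[1] + 1/8·h[2] + 3/8·h[3]
  h[3] = 1 + 1/4·h[1] + 1/4·h[2] + 1/4·h[3]
Solving the 3×3 linear system over states ≠ 0 gives exactly h = [0, 4, 4, 4] (h[0] = 0 is the target).

h = [0.0000, 4.0000, 4.0000, 4.0000]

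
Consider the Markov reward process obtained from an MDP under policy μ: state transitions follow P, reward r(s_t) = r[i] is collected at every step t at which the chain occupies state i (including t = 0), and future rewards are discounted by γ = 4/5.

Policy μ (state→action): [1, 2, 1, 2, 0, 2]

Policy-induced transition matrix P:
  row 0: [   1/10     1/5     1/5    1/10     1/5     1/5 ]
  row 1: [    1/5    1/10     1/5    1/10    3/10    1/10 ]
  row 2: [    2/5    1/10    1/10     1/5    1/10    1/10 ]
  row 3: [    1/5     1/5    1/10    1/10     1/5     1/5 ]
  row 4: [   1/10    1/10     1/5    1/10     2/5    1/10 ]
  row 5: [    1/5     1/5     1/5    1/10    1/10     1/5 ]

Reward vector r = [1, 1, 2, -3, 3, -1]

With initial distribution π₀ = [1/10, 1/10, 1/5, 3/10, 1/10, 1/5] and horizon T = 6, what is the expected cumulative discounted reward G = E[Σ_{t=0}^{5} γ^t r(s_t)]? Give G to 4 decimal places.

G = 2.0173

t=0: π = [0.1000, 0.1000, 0.2000, 0.3000, 0.1000, 0.2000], E[r] = -0.2000, γ^t·E[r] = -0.200000, running G = -0.200000
t=1: π = [0.2200, 0.1600, 0.1500, 0.1200, 0.1900, 0.1600], E[r] = 0.7300, γ^t·E[r] = 0.584000, running G = 0.384000
t=2: π = [0.1890, 0.1500, 0.1730, 0.1150, 0.2230, 0.1500], E[r] = 0.8590, γ^t·E[r] = 0.549760, running G = 0.933760
t=3: π = [0.1934, 0.1454, 0.1712, 0.1173, 0.2273, 0.1454], E[r] = 0.8658, γ^t·E[r] = 0.443290, running G = 1.377050
t=4: π = [0.1922, 0.1456, 0.1712, 0.1171, 0.2283, 0.1456], E[r] = 0.8681, γ^t·E[r] = 0.355586, running G = 1.732636
t=5: π = [0.1922, 0.1455, 0.1712, 0.1171, 0.2286, 0.1455], E[r] = 0.8688, γ^t·E[r] = 0.284701, running G = 2.017337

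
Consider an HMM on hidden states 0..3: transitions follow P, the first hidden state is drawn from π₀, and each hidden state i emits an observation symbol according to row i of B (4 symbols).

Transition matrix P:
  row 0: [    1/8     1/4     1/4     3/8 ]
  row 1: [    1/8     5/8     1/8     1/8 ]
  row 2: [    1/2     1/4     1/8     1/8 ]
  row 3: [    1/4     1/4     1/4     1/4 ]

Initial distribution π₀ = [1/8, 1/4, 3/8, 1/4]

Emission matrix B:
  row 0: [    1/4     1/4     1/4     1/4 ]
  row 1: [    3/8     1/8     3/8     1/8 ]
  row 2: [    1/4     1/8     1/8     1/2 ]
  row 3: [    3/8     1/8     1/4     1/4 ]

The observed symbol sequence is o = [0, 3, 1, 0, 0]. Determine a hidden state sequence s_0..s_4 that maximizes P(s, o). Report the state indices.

t=0: δ = [3.125e-02, 9.375e-02, 9.375e-02, 9.375e-02]  (obs o_0=0)
t=1: δ = [1.172e-02, 7.324e-03, 1.172e-02, 5.859e-03]  ψ = [2, 1, 3, 3]  (obs o_1=3)
t=2: δ = [1.465e-03, 5.722e-04, 3.662e-04, 5.493e-04]  ψ = [2, 1, 0, 0]  (obs o_2=1)
t=3: δ = [4.578e-05, 1.373e-04, 9.155e-05, 2.060e-04]  ψ = [0, 0, 0, 0]  (obs o_3=0)
t=4: δ = [1.287e-05, 3.219e-05, 1.287e-05, 1.931e-05]  ψ = [3, 1, 3, 3]  (obs o_4=0)
backtrack: best end state = 1; path = [3, 2, 0, 1, 1]

path = [3, 2, 0, 1, 1]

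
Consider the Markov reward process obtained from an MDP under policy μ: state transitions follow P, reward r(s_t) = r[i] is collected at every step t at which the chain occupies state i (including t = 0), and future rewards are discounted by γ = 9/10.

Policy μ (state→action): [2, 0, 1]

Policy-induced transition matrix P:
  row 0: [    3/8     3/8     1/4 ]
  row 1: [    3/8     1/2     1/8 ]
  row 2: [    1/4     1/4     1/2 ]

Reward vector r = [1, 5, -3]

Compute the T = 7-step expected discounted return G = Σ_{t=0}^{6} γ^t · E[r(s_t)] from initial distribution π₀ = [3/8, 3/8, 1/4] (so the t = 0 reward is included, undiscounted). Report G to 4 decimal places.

t=0: π = [0.3750, 0.3750, 0.2500], E[r] = 1.5000, γ^t·E[r] = 1.500000, running G = 1.500000
t=1: π = [0.3438, 0.3906, 0.2656], E[r] = 1.5000, γ^t·E[r] = 1.350000, running G = 2.850000
t=2: π = [0.3418, 0.3906, 0.2676], E[r] = 1.4922, γ^t·E[r] = 1.208672, running G = 4.058672
t=3: π = [0.3416, 0.3904, 0.2681], E[r] = 1.4893, γ^t·E[r] = 1.085669, running G = 5.144341
t=4: π = [0.3415, 0.3903, 0.2682], E[r] = 1.4883, γ^t·E[r] = 0.976461, running G = 6.120802
t=5: π = [0.3415, 0.3903, 0.2683], E[r] = 1.4880, γ^t·E[r] = 0.878626, running G = 6.999428
t=6: π = [0.3415, 0.3902, 0.2683], E[r] = 1.4879, γ^t·E[r] = 0.790708, running G = 7.790136

G = 7.7901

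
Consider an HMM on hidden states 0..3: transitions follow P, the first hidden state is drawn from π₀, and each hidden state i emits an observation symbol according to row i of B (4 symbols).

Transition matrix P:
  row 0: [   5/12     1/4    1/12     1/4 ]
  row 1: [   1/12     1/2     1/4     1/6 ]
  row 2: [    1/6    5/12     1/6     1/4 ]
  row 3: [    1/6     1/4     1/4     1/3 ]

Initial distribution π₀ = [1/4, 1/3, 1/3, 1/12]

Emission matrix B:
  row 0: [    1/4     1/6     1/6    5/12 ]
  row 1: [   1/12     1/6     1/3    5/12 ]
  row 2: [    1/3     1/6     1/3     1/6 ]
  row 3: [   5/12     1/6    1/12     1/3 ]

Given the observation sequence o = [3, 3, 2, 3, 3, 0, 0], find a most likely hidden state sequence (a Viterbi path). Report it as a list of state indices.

t=0: δ = [1.042e-01, 1.389e-01, 5.556e-02, 2.778e-02]  (obs o_0=3)
t=1: δ = [1.808e-02, 2.894e-02, 5.787e-03, 8.681e-03]  ψ = [0, 1, 1, 0]  (obs o_1=3)
t=2: δ = [1.256e-03, 4.823e-03, 2.411e-03, 4.019e-04]  ψ = [0, 1, 1, 1]  (obs o_2=2)
t=3: δ = [2.180e-04, 1.005e-03, 2.009e-04, 2.679e-04]  ψ = [0, 1, 1, 1]  (obs o_3=3)
t=4: δ = [3.785e-05, 2.093e-04, 4.186e-05, 5.582e-05]  ψ = [0, 1, 1, 1]  (obs o_4=3)
t=5: δ = [4.361e-06, 8.721e-06, 1.744e-05, 1.454e-05]  ψ = [1, 1, 1, 1]  (obs o_5=0)
t=6: δ = [7.268e-07, 6.056e-07, 1.211e-06, 2.019e-06]  ψ = [2, 2, 3, 3]  (obs o_6=0)
backtrack: best end state = 3; path = [1, 1, 1, 1, 1, 3, 3]

path = [1, 1, 1, 1, 1, 3, 3]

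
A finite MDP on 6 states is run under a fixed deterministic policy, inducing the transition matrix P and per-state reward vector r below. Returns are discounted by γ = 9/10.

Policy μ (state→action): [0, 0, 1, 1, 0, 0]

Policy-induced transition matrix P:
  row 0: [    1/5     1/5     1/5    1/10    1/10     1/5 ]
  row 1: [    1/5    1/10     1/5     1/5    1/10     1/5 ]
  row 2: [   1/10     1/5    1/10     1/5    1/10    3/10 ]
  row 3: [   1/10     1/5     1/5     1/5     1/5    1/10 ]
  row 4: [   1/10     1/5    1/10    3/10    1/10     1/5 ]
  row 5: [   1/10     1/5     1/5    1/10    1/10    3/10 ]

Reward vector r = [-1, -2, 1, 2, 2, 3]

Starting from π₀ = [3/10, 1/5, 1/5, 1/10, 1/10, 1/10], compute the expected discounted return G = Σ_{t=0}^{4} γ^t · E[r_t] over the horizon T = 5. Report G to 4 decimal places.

t=0: π = [0.3000, 0.2000, 0.2000, 0.1000, 0.1000, 0.1000], E[r] = 0.2000, γ^t·E[r] = 0.200000, running G = 0.200000
t=1: π = [0.1500, 0.1800, 0.1700, 0.1700, 0.1100, 0.2200], E[r] = 0.8800, γ^t·E[r] = 0.792000, running G = 0.992000
t=2: π = [0.1330, 0.1820, 0.1720, 0.1740, 0.1170, 0.2220], E[r] = 0.9230, γ^t·E[r] = 0.747630, running G = 1.739630
t=3: π = [0.1315, 0.1818, 0.1711, 0.1762, 0.1174, 0.2220], E[r] = 0.9292, γ^t·E[r] = 0.677387, running G = 2.417017
t=4: π = [0.1313, 0.1818, 0.1712, 0.1764, 0.1176, 0.2217], E[r] = 0.9293, γ^t·E[r] = 0.609694, running G = 3.026711

G = 3.0267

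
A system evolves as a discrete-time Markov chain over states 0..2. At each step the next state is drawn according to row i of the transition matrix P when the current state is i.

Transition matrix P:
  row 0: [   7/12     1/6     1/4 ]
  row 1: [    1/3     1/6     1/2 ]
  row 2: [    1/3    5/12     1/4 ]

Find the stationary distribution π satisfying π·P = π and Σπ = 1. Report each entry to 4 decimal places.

Balance equations π_j = Σ_i π_i·P[i][j]:
  π_0 = 7/12·π_0 + 1/3·π_1 + 1/3·π_2
  π_1 = 1/6·π_0 + 1/6·π_1 + 5/12·π_2
  normalize: π_0 + π_1 + π_2 = 1
Solving the linear system gives exactly π = [4/9, 11/45, 14/45].

π = [0.4444, 0.2444, 0.3111]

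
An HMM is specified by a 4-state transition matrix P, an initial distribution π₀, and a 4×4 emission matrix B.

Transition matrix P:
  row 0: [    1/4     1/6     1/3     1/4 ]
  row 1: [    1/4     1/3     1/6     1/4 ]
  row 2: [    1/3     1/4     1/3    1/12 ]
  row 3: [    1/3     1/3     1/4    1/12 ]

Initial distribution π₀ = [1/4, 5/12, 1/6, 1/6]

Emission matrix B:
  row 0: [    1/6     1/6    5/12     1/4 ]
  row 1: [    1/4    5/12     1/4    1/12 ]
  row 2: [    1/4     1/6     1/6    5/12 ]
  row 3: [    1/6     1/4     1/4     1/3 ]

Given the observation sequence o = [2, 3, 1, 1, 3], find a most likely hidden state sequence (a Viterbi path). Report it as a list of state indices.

t=0: δ = [1.042e-01, 1.042e-01, 2.778e-02, 4.167e-02]  (obs o_0=2)
t=1: δ = [6.510e-03, 2.894e-03, 1.447e-02, 8.681e-03]  ψ = [0, 1, 0, 0]  (obs o_1=3)
t=2: δ = [8.038e-04, 1.507e-03, 8.038e-04, 4.069e-04]  ψ = [2, 2, 2, 0]  (obs o_2=1)
t=3: δ = [6.279e-05, 2.093e-04, 4.465e-05, 9.419e-05]  ψ = [1, 1, 0, 1]  (obs o_3=1)
t=4: δ = [1.308e-05, 5.814e-06, 1.454e-05, 1.744e-05]  ψ = [1, 1, 1, 1]  (obs o_4=3)
backtrack: best end state = 3; path = [0, 2, 1, 1, 3]

path = [0, 2, 1, 1, 3]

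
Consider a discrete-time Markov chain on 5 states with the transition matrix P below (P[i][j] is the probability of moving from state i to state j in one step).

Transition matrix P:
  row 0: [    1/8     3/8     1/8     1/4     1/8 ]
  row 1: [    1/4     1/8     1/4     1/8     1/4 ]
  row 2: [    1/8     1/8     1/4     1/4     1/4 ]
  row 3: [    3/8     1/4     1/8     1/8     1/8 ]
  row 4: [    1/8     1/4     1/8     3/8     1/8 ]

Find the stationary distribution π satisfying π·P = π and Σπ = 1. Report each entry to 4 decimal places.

π = [0.2074, 0.2258, 0.1751, 0.2166, 0.1751]

Balance equations π_j = Σ_i π_i·P[i][j]:
  π_0 = 1/8·π_0 + 1/4·π_1 + 1/8·π_2 + 3/8·π_3 + 1/8·π_4
  π_1 = 3/8·π_0 + 1/8·π_1 + 1/8·π_2 + 1/4·π_3 + 1/4·π_4
  π_2 = 1/8·π_0 + 1/4·π_1 + 1/4·π_2 + 1/8·π_3 + 1/8·π_4
  π_3 = 1/4·π_0 + 1/8·π_1 + 1/4·π_2 + 1/8·π_3 + 3/8·π_4
  normalize: π_0 + π_1 + π_2 + π_3 + π_4 = 1
Solving the linear system gives exactly π = [45/217, 7/31, 38/217, 47/217, 38/217].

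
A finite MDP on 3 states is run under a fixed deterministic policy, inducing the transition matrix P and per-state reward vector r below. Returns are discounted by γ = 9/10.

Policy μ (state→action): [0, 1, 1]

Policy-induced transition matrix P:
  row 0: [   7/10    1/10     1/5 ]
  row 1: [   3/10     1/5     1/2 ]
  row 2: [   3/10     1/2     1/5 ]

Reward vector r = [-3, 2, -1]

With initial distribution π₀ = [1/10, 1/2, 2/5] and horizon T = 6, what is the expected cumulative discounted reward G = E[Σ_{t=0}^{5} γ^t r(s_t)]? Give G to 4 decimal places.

t=0: π = [0.1000, 0.5000, 0.4000], E[r] = 0.3000, γ^t·E[r] = 0.300000, running G = 0.300000
t=1: π = [0.3400, 0.3100, 0.3500], E[r] = -0.7500, γ^t·E[r] = -0.675000, running G = -0.375000
t=2: π = [0.4360, 0.2710, 0.2930], E[r] = -1.0590, γ^t·E[r] = -0.857790, running G = -1.232790
t=3: π = [0.4744, 0.2443, 0.2813], E[r] = -1.2159, γ^t·E[r] = -0.886391, running G = -2.119181
t=4: π = [0.4898, 0.2370, 0.2733], E[r] = -1.2687, γ^t·E[r] = -0.832374, running G = -2.951555
t=5: π = [0.4959, 0.2330, 0.2711], E[r] = -1.2928, γ^t·E[r] = -0.763371, running G = -3.714926

G = -3.7149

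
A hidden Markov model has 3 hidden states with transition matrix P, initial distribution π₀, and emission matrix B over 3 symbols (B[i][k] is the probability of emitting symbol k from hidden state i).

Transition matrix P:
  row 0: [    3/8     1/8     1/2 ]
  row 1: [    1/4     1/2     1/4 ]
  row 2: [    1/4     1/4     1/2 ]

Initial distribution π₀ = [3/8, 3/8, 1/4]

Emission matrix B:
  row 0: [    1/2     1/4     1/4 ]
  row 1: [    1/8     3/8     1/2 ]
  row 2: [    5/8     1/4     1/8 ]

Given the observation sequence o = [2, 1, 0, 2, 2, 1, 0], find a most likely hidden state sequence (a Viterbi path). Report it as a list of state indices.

path = [1, 1, 2, 1, 1, 1, 2]

t=0: δ = [9.375e-02, 1.875e-01, 3.125e-02]  (obs o_0=2)
t=1: δ = [1.172e-02, 3.516e-02, 1.172e-02]  ψ = [1, 1, 0]  (obs o_1=1)
t=2: δ = [4.395e-03, 2.197e-03, 5.493e-03]  ψ = [1, 1, 1]  (obs o_2=0)
t=3: δ = [4.120e-04, 6.866e-04, 3.433e-04]  ψ = [0, 2, 2]  (obs o_3=2)
t=4: δ = [4.292e-05, 1.717e-04, 2.575e-05]  ψ = [1, 1, 0]  (obs o_4=2)
t=5: δ = [1.073e-05, 3.219e-05, 1.073e-05]  ψ = [1, 1, 1]  (obs o_5=1)
t=6: δ = [4.023e-06, 2.012e-06, 5.029e-06]  ψ = [1, 1, 1]  (obs o_6=0)
backtrack: best end state = 2; path = [1, 1, 2, 1, 1, 1, 2]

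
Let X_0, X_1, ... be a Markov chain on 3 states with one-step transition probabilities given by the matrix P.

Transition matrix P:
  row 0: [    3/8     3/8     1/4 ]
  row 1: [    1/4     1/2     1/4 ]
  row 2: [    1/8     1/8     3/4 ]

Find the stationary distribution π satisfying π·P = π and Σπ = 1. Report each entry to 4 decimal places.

π = [0.2143, 0.2857, 0.5000]

Balance equations π_j = Σ_i π_i·P[i][j]:
  π_0 = 3/8·π_0 + 1/4·π_1 + 1/8·π_2
  π_1 = 3/8·π_0 + 1/2·π_1 + 1/8·π_2
  normalize: π_0 + π_1 + π_2 = 1
Solving the linear system gives exactly π = [3/14, 2/7, 1/2].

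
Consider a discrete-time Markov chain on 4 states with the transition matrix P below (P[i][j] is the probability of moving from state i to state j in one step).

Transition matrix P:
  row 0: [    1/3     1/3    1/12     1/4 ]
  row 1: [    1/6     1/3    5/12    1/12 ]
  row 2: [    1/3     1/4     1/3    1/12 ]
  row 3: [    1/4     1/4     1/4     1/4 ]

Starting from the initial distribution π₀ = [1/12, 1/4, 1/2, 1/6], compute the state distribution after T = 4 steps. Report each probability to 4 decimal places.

π = [0.2708, 0.2974, 0.2774, 0.1543]

t=0: π = [0.0833, 0.2500, 0.5000, 0.1667]
t=1: π = [0.2778, 0.2778, 0.3194, 0.1250]
t=2: π = [0.2766, 0.2963, 0.2766, 0.1505]
t=3: π = [0.2714, 0.2977, 0.2763, 0.1545]
t=4: π = [0.2708, 0.2974, 0.2774, 0.1543]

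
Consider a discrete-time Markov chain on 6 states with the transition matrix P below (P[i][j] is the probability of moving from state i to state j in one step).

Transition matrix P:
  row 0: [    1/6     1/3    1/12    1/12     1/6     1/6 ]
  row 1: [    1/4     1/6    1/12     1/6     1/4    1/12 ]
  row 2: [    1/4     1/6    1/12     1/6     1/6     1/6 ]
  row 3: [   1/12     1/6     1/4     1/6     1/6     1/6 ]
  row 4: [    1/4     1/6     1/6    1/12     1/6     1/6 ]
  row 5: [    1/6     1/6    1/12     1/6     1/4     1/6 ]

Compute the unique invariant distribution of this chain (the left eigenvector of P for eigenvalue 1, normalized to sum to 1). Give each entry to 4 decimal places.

Balance equations π_j = Σ_i π_i·P[i][j]:
  π_0 = 1/6·π_0 + 1/4·π_1 + 1/4·π_2 + 1/12·π_3 + 1/4·π_4 + 1/6·π_5
  π_1 = 1/3·π_0 + 1/6·π_1 + 1/6·π_2 + 1/6·π_3 + 1/6·π_4 + 1/6·π_5
  π_2 = 1/12·π_0 + 1/12·π_1 + 1/12·π_2 + 1/4·π_3 + 1/6·π_4 + 1/12·π_5
  π_3 = 1/12·π_0 + 1/6·π_1 + 1/6·π_2 + 1/6·π_3 + 1/12·π_4 + 1/6·π_5
  π_4 = 1/6·π_0 + 1/4·π_1 + 1/6·π_2 + 1/6·π_3 + 1/6·π_4 + 1/4·π_5
  normalize: π_0 + π_1 + π_2 + π_3 + π_4 + π_5 = 1
Solving the linear system gives exactly π = [13199/66445, 13274/66445, 8103/66445, 1778/13289, 13011/66445, 9968/66445].

π = [0.1986, 0.1998, 0.1220, 0.1338, 0.1958, 0.1500]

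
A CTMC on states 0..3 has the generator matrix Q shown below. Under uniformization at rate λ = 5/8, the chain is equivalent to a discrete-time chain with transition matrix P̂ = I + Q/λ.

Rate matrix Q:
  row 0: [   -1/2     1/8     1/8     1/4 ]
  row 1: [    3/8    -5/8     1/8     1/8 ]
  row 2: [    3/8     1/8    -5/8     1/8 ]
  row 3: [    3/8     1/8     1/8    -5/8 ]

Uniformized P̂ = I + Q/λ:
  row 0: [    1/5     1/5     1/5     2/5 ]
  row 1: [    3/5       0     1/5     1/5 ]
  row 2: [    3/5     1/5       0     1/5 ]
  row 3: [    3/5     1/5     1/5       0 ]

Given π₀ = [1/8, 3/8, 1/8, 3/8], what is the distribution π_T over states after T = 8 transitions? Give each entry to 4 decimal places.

t=0: π = [0.1250, 0.3750, 0.1250, 0.3750]
t=1: π = [0.5500, 0.1250, 0.1750, 0.1500]
t=2: π = [0.3800, 0.1750, 0.1650, 0.2800]
t=3: π = [0.4480, 0.1650, 0.1670, 0.2200]
t=4: π = [0.4208, 0.1670, 0.1666, 0.2456]
t=5: π = [0.4317, 0.1666, 0.1667, 0.2350]
t=6: π = [0.4273, 0.1667, 0.1667, 0.2393]
t=7: π = [0.4291, 0.1667, 0.1667, 0.2376]
t=8: π = [0.4284, 0.1667, 0.1667, 0.2383]

π = [0.4284, 0.1667, 0.1667, 0.2383]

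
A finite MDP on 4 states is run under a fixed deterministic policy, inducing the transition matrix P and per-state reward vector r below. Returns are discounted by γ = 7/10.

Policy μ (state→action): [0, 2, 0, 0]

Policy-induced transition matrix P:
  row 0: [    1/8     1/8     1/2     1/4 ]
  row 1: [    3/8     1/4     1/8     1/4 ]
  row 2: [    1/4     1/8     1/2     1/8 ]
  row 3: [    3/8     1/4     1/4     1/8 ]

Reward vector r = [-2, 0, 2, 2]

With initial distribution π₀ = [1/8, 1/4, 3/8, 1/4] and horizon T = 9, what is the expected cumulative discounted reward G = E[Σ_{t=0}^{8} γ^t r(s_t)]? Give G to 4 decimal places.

G = 2.2373

t=0: π = [0.1250, 0.2500, 0.3750, 0.2500], E[r] = 1.0000, γ^t·E[r] = 1.000000, running G = 1.000000
t=1: π = [0.2969, 0.1875, 0.3438, 0.1719], E[r] = 0.4375, γ^t·E[r] = 0.306250, running G = 1.306250
t=2: π = [0.2578, 0.1699, 0.3867, 0.1855], E[r] = 0.6289, γ^t·E[r] = 0.308164, running G = 1.614414
t=3: π = [0.2622, 0.1694, 0.3899, 0.1785], E[r] = 0.6123, γ^t·E[r] = 0.210021, running G = 1.824435
t=4: π = [0.2607, 0.1685, 0.3918, 0.1790], E[r] = 0.6202, γ^t·E[r] = 0.148905, running G = 1.973339
t=5: π = [0.2608, 0.1684, 0.3921, 0.1786], E[r] = 0.6198, γ^t·E[r] = 0.104165, running G = 2.077505
t=6: π = [0.2608, 0.1684, 0.3922, 0.1787], E[r] = 0.6201, γ^t·E[r] = 0.072955, running G = 2.150460
t=7: π = [0.2608, 0.1684, 0.3922, 0.1786], E[r] = 0.6201, γ^t·E[r] = 0.051068, running G = 2.201529
t=8: π = [0.2608, 0.1684, 0.3922, 0.1786], E[r] = 0.6201, γ^t·E[r] = 0.035749, running G = 2.237277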